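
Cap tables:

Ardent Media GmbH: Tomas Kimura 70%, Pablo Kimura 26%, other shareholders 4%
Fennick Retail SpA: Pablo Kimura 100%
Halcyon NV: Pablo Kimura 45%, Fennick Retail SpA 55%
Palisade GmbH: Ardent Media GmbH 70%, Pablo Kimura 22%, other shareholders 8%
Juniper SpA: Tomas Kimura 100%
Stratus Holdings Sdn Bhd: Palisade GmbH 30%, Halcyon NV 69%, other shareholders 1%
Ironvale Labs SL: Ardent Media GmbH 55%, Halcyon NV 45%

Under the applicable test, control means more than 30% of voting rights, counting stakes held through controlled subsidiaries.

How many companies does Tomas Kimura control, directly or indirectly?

4

Tomas holds 70% of Ardent, so Tomas controls Ardent.
Ardent holds 70% of Palisade, so Tomas controls Palisade.
Tomas holds 100% of Juniper, so Tomas controls Juniper.
Ardent holds 55% of Ironvale, so Tomas controls Ironvale.
No other company's threshold is met.
Tomas controls 4 companies.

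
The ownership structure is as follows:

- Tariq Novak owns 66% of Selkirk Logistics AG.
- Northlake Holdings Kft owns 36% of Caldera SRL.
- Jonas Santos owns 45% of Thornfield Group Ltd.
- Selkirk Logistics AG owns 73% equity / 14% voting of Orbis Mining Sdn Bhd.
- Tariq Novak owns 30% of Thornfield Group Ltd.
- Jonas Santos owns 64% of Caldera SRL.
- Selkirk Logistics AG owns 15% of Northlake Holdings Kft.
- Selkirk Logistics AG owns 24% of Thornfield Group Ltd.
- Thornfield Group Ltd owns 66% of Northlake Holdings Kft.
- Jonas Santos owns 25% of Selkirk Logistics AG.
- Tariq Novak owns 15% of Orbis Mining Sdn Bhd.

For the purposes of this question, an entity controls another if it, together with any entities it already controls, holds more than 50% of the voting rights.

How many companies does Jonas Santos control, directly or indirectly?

Jonas holds 64% of Caldera, so Jonas controls Caldera.
No other company's threshold is met.
Jonas controls 1 company.

1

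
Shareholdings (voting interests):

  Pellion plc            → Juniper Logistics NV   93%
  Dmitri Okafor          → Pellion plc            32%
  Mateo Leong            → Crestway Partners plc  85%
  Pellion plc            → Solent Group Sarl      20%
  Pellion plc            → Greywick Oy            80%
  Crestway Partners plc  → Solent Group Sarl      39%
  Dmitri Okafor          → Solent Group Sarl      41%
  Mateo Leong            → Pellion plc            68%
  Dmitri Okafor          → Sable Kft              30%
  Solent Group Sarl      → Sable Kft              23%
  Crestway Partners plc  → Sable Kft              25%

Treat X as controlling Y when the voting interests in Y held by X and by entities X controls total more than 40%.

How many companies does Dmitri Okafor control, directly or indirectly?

2

Dmitri holds 41% of Solent, so Dmitri controls Solent.
Solent and Dmitri together hold 23% + 30% = 53% of Sable, so Dmitri controls Sable.
No other company's threshold is met.
Dmitri controls 2 companies.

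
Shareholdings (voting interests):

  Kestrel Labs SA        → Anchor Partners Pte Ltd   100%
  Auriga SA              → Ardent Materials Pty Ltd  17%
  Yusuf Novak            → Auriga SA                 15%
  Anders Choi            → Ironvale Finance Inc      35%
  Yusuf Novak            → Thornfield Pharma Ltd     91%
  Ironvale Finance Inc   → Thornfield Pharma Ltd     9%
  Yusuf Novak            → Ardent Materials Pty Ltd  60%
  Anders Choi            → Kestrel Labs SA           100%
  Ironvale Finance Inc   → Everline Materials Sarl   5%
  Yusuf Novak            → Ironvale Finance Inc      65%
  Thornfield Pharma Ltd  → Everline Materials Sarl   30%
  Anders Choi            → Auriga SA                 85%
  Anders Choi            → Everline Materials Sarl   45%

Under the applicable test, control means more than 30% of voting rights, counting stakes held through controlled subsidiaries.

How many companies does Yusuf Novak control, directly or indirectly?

Yusuf holds 65% of Ironvale, so Yusuf controls Ironvale.
Ironvale and Yusuf together hold 9% + 91% = 100% of Thornfield, so Yusuf controls Thornfield.
Yusuf holds 60% of Ardent, so Yusuf controls Ardent.
Ironvale and Thornfield together hold 5% + 30% = 35% of Everline, so Yusuf controls Everline.
No other company's threshold is met.
Yusuf controls 4 companies.

4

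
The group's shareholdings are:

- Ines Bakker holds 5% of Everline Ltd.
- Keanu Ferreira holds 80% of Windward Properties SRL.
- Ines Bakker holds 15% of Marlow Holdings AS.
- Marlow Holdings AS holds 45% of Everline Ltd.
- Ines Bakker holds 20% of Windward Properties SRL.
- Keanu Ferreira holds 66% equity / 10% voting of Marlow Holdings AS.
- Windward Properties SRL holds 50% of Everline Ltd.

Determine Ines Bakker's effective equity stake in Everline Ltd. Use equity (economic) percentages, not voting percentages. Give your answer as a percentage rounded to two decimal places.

21.75%

Ines reaches Everline along 3 paths.
Via Marlow: 15% × 45% = 6.75%.
Via Windward: 20% × 50% = 10%.
Direct stake: 5% = 5%.
Total: 6.75% + 10% + 5% = 21.75%.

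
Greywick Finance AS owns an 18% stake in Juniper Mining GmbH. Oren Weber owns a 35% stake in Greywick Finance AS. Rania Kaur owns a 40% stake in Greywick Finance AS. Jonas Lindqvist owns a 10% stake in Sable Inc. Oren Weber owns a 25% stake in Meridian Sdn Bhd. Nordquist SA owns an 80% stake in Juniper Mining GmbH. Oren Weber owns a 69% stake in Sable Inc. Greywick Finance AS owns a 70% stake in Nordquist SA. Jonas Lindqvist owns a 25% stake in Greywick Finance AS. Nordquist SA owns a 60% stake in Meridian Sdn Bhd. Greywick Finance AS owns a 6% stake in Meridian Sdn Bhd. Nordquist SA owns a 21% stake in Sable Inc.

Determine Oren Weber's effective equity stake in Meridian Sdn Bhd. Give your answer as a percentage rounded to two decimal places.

41.80%

Oren reaches Meridian along 3 paths.
Direct stake: 25% = 25%.
Via Greywick → Nordquist: 35% × 70% × 60% = 14.7%.
Via Greywick: 35% × 6% = 2.1%.
Total: 25% + 14.7% + 2.1% = 41.8%.
Rounded: 41.80%.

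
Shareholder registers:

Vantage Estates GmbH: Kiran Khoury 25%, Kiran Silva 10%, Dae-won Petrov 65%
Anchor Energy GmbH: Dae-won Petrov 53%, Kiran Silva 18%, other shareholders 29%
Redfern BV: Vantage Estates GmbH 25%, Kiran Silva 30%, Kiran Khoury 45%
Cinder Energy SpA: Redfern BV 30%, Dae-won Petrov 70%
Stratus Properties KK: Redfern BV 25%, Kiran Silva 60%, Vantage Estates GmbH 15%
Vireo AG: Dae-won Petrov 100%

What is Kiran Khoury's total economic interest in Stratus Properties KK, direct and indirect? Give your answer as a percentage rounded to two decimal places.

Kiran Khoury reaches Stratus along 3 paths.
Via Vantage → Redfern: 25% × 25% × 25% = 1.5625%.
Via Redfern: 45% × 25% = 11.25%.
Via Vantage: 25% × 15% = 3.75%.
Total: 1.5625% + 11.25% + 3.75% = 16.5625%.
Rounded: 16.56%.

16.56%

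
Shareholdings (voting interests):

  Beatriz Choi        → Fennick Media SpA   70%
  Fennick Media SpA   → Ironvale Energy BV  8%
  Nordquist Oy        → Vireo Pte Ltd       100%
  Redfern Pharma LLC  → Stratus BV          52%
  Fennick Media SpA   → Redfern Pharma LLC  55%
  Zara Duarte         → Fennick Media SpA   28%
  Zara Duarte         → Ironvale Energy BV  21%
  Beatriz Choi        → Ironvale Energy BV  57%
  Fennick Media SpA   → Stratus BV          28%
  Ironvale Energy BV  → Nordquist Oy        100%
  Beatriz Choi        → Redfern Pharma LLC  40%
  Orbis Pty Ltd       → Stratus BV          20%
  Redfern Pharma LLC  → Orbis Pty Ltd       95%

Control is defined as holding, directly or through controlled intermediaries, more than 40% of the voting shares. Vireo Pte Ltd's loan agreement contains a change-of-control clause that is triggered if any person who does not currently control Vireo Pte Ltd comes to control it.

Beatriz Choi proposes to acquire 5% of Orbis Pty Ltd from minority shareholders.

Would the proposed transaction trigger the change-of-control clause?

No

The purchase changes only Beatriz's holdings, so Beatriz is the only person who could newly come to control Vireo.
Beatriz holds 70% of Fennick, so Beatriz controls Fennick.
Fennick and Beatriz together hold 8% + 57% = 65% of Ironvale, so Beatriz controls Ironvale.
Ironvale holds 100% of Nordquist, so Beatriz controls Nordquist.
Nordquist holds 100% of Vireo, so Beatriz controls Vireo.
So Beatriz already controls Vireo before the transaction.
After the purchase, Beatriz holds 5% of Orbis directly.
Beatriz controlled Vireo already, so this is not a new person acquiring control; every other person's position is unchanged or reduced.
No new person acquires control, so the clause is not triggered.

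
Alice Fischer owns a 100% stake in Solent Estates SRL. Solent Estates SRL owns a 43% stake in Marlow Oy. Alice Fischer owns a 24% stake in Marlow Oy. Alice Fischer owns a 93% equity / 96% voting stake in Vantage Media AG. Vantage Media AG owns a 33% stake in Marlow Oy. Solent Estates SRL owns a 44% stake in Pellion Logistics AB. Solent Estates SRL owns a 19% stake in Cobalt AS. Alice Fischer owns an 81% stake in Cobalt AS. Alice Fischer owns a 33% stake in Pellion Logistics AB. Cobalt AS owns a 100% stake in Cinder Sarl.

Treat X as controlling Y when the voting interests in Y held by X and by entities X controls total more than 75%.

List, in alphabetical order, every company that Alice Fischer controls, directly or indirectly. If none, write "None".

Alice holds 100% of Solent, so Alice controls Solent.
Alice and Solent together hold 33% + 44% = 77% of Pellion, so Alice controls Pellion.
Alice holds 96% of Vantage, so Alice controls Vantage.
Solent and Alice together hold 19% + 81% = 100% of Cobalt, so Alice controls Cobalt.
Alice and Vantage and Solent together hold 24% + 33% + 43% = 100% of Marlow, so Alice controls Marlow.
Cobalt holds 100% of Cinder, so Alice controls Cinder.

Cinder Sarl, Cobalt AS, Marlow Oy, Pellion Logistics AB, Solent Estates SRL, Vantage Media AG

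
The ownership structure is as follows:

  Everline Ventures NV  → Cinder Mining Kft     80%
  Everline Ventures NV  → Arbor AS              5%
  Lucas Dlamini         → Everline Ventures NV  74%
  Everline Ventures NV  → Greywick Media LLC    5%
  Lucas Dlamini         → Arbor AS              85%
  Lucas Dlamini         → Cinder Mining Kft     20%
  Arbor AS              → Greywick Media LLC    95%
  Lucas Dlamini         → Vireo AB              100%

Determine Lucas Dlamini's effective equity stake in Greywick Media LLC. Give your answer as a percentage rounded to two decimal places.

Lucas reaches Greywick along 3 paths.
Via Everline → Arbor: 74% × 5% × 95% = 3.515%.
Via Arbor: 85% × 95% = 80.75%.
Via Everline: 74% × 5% = 3.7%.
Total: 3.515% + 80.75% + 3.7% = 87.965%.
Rounded: 87.97%.

87.97%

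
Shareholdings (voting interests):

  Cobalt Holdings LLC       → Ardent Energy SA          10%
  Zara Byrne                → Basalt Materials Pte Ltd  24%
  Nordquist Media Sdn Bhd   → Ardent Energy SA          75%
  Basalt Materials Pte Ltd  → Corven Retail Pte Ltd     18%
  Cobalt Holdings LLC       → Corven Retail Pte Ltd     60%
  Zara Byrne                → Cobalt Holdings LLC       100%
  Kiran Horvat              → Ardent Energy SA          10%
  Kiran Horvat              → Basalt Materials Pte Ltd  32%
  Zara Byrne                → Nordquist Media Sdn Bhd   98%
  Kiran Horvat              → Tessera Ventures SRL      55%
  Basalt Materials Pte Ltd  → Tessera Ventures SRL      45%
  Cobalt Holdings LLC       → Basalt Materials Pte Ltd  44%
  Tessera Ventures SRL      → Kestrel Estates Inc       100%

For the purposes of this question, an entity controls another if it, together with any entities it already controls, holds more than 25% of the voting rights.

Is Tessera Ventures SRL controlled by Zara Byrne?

Yes

Zara holds 100% of Cobalt, so Zara controls Cobalt.
Cobalt and Zara together hold 44% + 24% = 68% of Basalt, so Zara controls Basalt.
Basalt holds 45% of Tessera, so Zara controls Tessera.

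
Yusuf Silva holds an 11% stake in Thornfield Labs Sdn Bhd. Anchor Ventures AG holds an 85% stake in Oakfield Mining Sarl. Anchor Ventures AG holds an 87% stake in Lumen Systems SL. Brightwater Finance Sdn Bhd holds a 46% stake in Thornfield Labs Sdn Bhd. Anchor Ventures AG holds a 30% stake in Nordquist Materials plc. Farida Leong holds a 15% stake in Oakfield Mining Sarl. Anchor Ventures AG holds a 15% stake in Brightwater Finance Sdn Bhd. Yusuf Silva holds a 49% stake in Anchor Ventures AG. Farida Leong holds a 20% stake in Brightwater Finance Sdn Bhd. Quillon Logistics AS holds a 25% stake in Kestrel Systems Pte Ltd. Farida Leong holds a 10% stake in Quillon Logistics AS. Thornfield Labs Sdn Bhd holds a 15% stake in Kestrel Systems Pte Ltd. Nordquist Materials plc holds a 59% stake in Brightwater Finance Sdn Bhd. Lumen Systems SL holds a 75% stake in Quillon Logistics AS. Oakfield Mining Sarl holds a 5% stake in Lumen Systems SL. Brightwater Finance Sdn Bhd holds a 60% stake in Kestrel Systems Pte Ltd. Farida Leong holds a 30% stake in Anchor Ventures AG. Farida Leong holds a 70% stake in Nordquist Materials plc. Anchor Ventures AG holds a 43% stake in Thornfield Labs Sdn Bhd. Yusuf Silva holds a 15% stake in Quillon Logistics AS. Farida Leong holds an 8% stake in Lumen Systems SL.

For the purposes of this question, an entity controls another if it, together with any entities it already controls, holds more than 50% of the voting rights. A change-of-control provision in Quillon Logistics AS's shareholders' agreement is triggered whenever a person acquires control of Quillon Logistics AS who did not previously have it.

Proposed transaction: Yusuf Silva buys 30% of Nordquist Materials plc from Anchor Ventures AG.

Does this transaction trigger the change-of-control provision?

No

The purchase adds only to Yusuf's holdings (Anchor's stake shrinks), so Yusuf is the only person who could newly come to control Quillon.
Yusuf's largest direct stake is 49% in Anchor, which does not meet the threshold, so Yusuf controls no company.
In Quillon, Yusuf's side holds only 15%, not > 50%.
So before the transaction, Yusuf does not control Quillon.
After the purchase, Yusuf holds 30% of Nordquist directly, and Anchor's stake falls to 0%.
Yusuf's side now holds 30% of Nordquist, not > 50%, so Yusuf still does not control Nordquist.
After the transaction, Yusuf's side holds 15% of Quillon, not > 50%, so Yusuf still does not control Quillon.
No new person acquires control, so the clause is not triggered.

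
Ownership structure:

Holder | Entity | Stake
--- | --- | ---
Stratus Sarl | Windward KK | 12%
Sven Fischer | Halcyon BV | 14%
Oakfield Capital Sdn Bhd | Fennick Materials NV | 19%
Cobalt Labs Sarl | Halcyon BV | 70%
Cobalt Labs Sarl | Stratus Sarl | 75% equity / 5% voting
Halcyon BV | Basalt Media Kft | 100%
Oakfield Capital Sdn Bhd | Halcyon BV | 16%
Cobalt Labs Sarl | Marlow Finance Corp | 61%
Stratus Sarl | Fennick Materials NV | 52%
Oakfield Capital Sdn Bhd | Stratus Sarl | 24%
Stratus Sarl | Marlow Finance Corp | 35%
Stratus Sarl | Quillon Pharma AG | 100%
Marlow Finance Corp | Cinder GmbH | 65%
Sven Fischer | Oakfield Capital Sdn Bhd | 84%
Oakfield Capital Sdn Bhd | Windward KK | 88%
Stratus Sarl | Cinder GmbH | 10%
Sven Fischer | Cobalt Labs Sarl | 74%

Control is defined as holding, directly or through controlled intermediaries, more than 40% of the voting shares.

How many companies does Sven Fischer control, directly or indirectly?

7

Sven holds 74% of Cobalt, so Sven controls Cobalt.
Sven holds 84% of Oakfield, so Sven controls Oakfield.
Oakfield and Cobalt and Sven together hold 16% + 70% + 14% = 100% of Halcyon, so Sven controls Halcyon.
Oakfield holds 88% of Windward, so Sven controls Windward.
Halcyon holds 100% of Basalt, so Sven controls Basalt.
Cobalt holds 61% of Marlow, so Sven controls Marlow.
Marlow holds 65% of Cinder, so Sven controls Cinder.
No other company's threshold is met.
Sven controls 7 companies.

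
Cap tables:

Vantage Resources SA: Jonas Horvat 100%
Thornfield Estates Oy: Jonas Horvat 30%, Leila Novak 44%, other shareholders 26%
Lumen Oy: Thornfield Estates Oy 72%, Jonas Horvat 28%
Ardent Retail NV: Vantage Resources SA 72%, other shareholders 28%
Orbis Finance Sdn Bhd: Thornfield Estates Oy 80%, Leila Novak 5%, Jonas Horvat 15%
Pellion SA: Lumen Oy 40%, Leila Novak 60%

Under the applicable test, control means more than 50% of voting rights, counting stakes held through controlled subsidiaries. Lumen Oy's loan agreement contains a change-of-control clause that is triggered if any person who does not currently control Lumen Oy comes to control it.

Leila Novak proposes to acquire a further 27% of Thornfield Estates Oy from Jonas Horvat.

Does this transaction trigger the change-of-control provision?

Yes

The purchase adds only to Leila's holdings (Jonas's stake shrinks), so Leila is the only person who could newly come to control Lumen.
Leila holds 60% of Pellion, so Leila controls Pellion.
Neither Leila nor any entity Leila controls holds any voting interest in Lumen.
So before the transaction, Leila does not control Lumen.
After the purchase, Leila's direct stake in Thornfield rises to 44% + 27% = 71%, and Jonas's stake falls to 3%.
Leila holds 71% of Thornfield, so Leila controls Thornfield.
Thornfield holds 72% of Lumen, so Leila controls Lumen.
Leila did not control Lumen before and does after, so the clause is triggered.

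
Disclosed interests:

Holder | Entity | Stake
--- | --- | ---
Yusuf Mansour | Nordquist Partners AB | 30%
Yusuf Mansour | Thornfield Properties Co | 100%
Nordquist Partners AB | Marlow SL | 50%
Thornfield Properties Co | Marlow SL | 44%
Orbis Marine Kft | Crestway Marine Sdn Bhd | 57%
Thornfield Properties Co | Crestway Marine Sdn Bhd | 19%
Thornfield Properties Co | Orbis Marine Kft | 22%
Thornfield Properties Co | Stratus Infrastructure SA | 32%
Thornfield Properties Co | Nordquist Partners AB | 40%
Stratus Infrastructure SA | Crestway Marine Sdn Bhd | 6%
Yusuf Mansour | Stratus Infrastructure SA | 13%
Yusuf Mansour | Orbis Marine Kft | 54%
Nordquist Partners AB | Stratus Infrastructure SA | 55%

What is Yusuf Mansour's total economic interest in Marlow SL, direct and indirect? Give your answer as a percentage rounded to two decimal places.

Yusuf reaches Marlow along 3 paths.
Via Thornfield: 100% × 44% = 44%.
Via Nordquist: 30% × 50% = 15%.
Via Thornfield → Nordquist: 100% × 40% × 50% = 20%.
Total: 44% + 15% + 20% = 79%.
Rounded: 79.00%.

79.00%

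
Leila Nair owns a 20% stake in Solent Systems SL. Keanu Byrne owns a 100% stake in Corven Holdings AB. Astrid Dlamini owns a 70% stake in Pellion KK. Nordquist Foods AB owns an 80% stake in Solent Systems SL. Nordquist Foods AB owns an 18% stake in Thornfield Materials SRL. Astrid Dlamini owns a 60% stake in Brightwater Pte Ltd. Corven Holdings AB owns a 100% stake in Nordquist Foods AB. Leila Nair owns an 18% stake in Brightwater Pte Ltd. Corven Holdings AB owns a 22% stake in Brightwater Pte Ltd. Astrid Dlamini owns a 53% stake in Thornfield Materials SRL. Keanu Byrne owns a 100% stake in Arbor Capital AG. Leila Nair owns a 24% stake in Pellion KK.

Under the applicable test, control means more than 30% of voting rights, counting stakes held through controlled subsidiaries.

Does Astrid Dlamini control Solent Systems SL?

No

Astrid holds 70% of Pellion, so Astrid controls Pellion.
Astrid holds 60% of Brightwater, so Astrid controls Brightwater.
Astrid holds 53% of Thornfield, so Astrid controls Thornfield.
Neither Astrid nor any entity Astrid controls holds any voting interest in Solent.
So Astrid does not control Solent.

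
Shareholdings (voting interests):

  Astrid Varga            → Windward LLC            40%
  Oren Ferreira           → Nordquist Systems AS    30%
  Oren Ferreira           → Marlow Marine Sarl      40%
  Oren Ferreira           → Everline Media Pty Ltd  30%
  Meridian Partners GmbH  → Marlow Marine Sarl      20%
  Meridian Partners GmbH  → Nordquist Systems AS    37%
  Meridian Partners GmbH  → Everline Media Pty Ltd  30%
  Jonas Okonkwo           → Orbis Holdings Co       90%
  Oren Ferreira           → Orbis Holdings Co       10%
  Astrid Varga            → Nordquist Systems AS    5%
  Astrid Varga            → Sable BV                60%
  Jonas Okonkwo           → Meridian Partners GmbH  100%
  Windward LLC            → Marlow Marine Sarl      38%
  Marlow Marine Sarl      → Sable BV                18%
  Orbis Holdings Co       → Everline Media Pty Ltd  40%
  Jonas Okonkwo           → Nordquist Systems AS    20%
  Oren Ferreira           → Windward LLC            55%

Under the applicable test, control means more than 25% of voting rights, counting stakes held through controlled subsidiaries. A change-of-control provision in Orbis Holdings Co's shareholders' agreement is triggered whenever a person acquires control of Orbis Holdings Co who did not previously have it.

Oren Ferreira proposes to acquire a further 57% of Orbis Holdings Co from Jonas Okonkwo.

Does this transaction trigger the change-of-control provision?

Yes

The purchase adds only to Oren's holdings (Jonas's stake shrinks), so Oren is the only person who could newly come to control Orbis.
Oren holds 55% of Windward, so Oren controls Windward.
Oren holds 30% of Nordquist, so Oren controls Nordquist.
Oren and Windward together hold 40% + 38% = 78% of Marlow, so Oren controls Marlow.
Oren holds 30% of Everline, so Oren controls Everline.
In Orbis, Oren's side holds only 10%, not > 25%.
So before the transaction, Oren does not control Orbis.
After the purchase, Oren's direct stake in Orbis rises to 10% + 57% = 67%, and Jonas's stake falls to 33%.
Oren holds 67% of Orbis, so Oren controls Orbis.
Oren did not control Orbis before and does after, so the clause is triggered.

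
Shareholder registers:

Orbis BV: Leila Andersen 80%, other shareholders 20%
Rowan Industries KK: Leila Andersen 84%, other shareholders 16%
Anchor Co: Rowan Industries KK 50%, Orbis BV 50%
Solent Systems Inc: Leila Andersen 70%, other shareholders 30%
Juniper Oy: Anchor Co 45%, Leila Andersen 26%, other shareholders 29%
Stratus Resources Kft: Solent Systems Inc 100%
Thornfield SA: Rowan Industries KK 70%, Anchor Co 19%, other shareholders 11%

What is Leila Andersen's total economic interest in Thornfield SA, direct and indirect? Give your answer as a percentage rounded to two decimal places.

74.38%

Leila reaches Thornfield along 3 paths.
Via Rowan: 84% × 70% = 58.8%.
Via Rowan → Anchor: 84% × 50% × 19% = 7.98%.
Via Orbis → Anchor: 80% × 50% × 19% = 7.6%.
Total: 58.8% + 7.98% + 7.6% = 74.38%.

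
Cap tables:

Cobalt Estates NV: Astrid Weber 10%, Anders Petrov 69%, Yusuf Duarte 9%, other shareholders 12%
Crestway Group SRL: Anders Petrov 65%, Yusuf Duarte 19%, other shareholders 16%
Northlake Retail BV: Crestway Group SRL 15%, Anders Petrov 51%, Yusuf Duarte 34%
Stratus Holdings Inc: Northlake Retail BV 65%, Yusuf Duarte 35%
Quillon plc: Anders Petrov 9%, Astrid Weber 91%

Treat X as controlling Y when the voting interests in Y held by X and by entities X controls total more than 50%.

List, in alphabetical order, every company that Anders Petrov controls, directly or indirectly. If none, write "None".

Anders holds 69% of Cobalt, so Anders controls Cobalt.
Anders holds 65% of Crestway, so Anders controls Crestway.
Crestway and Anders together hold 15% + 51% = 66% of Northlake, so Anders controls Northlake.
Northlake holds 65% of Stratus, so Anders controls Stratus.
No other company's threshold is met.

Cobalt Estates NV, Crestway Group SRL, Northlake Retail BV, Stratus Holdings Inc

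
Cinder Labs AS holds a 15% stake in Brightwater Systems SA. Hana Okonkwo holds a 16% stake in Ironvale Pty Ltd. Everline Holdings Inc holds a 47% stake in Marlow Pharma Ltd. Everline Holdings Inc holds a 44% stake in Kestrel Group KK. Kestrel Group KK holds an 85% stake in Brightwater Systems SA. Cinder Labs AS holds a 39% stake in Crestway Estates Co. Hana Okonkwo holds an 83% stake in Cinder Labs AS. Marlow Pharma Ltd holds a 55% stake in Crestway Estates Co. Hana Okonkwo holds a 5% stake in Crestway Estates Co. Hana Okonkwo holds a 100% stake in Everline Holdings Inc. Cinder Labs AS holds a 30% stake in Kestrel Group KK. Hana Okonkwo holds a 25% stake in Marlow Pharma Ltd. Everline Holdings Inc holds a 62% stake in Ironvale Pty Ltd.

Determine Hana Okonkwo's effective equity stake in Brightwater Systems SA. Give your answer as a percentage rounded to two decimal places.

Hana reaches Brightwater along 3 paths.
Via Everline → Kestrel: 100% × 44% × 85% = 37.4%.
Via Cinder → Kestrel: 83% × 30% × 85% = 21.165%.
Via Cinder: 83% × 15% = 12.45%.
Total: 37.4% + 21.165% + 12.45% = 71.015%.
Rounded: 71.02%.

71.02%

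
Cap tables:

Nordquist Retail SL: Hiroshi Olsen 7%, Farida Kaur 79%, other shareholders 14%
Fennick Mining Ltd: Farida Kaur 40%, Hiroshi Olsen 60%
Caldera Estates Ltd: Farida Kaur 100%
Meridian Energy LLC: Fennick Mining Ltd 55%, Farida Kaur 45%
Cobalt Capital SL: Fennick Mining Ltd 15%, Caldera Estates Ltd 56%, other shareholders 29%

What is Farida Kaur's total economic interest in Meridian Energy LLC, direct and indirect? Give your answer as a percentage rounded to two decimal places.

67.00%

Farida reaches Meridian along 2 paths.
Via Fennick: 40% × 55% = 22%.
Direct stake: 45% = 45%.
Total: 22% + 45% = 67%.
Rounded: 67.00%.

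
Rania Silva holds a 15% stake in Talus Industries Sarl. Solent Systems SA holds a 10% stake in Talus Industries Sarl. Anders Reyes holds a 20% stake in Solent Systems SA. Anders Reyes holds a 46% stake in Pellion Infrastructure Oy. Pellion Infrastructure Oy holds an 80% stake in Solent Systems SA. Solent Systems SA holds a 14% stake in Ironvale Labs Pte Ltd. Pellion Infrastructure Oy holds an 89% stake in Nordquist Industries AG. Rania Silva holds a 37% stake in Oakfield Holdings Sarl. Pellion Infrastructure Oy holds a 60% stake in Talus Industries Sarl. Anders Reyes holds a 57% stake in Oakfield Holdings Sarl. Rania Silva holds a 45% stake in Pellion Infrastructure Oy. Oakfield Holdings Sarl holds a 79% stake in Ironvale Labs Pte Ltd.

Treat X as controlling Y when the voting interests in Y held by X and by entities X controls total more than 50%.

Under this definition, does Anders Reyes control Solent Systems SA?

No

Anders holds 57% of Oakfield, so Anders controls Oakfield.
Oakfield holds 79% of Ironvale, so Anders controls Ironvale.
In Solent, Anders's side holds only 20%, not > 50%.
So Anders does not control Solent.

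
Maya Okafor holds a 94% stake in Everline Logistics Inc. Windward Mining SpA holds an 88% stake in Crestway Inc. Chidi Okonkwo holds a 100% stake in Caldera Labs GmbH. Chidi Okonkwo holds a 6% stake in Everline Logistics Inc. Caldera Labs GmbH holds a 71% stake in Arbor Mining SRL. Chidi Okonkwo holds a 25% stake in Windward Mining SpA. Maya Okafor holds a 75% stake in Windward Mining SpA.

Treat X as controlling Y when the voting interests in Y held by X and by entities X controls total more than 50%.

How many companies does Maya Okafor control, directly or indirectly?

3

Maya holds 75% of Windward, so Maya controls Windward.
Maya holds 94% of Everline, so Maya controls Everline.
Windward holds 88% of Crestway, so Maya controls Crestway.
No other company's threshold is met.
Maya controls 3 companies.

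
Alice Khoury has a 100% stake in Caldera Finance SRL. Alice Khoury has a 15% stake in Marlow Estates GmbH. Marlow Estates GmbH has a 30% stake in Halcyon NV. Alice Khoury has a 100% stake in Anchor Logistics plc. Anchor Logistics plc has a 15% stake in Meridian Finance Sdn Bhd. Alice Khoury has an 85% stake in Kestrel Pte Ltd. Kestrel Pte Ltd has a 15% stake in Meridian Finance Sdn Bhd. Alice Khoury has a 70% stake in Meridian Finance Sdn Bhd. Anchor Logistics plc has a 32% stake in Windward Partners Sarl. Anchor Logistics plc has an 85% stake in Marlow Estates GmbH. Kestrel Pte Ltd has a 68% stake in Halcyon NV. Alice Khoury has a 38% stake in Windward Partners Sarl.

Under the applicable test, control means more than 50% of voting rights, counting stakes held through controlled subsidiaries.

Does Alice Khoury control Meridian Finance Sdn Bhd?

Yes

Alice holds 85% of Kestrel, so Alice controls Kestrel.
Alice holds 100% of Anchor, so Alice controls Anchor.
Anchor and Kestrel and Alice together hold 15% + 15% + 70% = 100% of Meridian, so Alice controls Meridian.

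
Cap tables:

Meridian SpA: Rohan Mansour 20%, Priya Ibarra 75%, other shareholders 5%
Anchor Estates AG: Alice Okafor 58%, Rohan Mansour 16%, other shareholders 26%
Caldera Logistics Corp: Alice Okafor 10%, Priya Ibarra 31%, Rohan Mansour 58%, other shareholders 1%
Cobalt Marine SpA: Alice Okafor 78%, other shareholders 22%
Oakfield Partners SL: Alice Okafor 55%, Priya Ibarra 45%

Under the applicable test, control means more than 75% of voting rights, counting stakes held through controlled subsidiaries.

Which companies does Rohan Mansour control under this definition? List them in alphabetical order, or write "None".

Rohan's largest direct stake is 58% in Caldera, which does not meet the threshold.

None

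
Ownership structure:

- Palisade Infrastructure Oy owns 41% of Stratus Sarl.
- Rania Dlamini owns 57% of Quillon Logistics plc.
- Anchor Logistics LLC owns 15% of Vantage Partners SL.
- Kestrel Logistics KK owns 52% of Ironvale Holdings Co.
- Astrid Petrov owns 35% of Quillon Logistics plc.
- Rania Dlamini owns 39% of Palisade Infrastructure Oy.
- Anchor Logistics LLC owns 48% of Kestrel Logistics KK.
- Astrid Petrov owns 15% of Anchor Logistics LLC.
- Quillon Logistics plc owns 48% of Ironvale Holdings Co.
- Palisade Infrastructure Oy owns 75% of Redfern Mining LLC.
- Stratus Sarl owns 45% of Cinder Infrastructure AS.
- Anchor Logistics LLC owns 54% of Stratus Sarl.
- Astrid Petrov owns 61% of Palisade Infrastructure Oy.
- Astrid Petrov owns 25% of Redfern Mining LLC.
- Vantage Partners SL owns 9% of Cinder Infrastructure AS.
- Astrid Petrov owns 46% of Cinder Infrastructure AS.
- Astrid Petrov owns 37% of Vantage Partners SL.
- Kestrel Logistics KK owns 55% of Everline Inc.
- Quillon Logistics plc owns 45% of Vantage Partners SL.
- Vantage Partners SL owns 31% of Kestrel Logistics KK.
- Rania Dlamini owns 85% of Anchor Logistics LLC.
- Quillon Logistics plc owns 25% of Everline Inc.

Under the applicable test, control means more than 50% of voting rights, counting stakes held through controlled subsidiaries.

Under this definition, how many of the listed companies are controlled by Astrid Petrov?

Astrid holds 61% of Palisade, so Astrid controls Palisade.
Palisade and Astrid together hold 75% + 25% = 100% of Redfern, so Astrid controls Redfern.
No other company's threshold is met.
Astrid controls 2 companies.

2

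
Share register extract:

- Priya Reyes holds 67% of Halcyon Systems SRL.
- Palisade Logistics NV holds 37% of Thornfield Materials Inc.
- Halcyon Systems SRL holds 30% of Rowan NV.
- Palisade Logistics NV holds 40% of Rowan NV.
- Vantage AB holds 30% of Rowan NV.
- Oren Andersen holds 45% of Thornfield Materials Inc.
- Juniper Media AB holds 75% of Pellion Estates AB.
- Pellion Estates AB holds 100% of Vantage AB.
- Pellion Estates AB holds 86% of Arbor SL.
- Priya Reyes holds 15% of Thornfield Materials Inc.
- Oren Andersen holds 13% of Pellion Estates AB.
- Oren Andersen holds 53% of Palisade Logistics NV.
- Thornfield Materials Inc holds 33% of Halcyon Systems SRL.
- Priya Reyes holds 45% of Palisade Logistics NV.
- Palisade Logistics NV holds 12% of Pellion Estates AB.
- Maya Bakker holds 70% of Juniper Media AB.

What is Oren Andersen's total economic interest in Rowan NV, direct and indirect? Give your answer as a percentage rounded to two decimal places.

33.40%

Oren reaches Rowan along 5 paths.
Via Palisade: 53% × 40% = 21.2%.
Via Palisade → Thornfield → Halcyon: 53% × 37% × 33% × 30% = 1.94139%.
Via Thornfield → Halcyon: 45% × 33% × 30% = 4.455%.
Via Pellion → Vantage: 13% × 100% × 30% = 3.9%.
Via Palisade → Pellion → Vantage: 53% × 12% × 100% × 30% = 1.908%.
Total: 21.2% + 1.94139% + 4.455% + 3.9% + 1.908% = 33.40439%.
Rounded: 33.40%.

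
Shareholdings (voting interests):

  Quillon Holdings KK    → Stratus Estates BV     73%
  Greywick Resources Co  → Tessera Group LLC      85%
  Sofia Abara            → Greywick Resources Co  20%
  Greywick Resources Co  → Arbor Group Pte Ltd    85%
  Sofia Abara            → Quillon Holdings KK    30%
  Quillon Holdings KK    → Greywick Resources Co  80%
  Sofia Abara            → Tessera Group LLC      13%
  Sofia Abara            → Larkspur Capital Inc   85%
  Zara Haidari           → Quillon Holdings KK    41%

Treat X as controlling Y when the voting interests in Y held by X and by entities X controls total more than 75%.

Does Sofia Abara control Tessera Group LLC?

No

Sofia holds 85% of Larkspur, so Sofia controls Larkspur.
In Tessera, Sofia's side holds only 13%, not > 75%.
So Sofia does not control Tessera.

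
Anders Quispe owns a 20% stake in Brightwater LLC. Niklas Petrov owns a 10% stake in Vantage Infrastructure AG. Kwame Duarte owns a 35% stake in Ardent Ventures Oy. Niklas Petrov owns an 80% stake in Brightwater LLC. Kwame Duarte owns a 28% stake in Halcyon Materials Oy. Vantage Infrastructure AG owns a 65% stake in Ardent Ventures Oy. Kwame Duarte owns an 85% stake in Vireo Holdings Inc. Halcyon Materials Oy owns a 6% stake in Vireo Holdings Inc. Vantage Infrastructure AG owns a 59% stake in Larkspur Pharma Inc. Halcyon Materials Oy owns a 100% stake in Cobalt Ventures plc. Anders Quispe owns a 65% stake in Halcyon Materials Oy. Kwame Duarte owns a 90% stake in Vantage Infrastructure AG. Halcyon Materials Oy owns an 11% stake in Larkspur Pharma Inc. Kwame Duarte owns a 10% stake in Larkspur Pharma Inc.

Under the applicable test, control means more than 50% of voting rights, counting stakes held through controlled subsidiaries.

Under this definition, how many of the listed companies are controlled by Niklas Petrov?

1

Niklas holds 80% of Brightwater, so Niklas controls Brightwater.
No other company's threshold is met.
Niklas controls 1 company.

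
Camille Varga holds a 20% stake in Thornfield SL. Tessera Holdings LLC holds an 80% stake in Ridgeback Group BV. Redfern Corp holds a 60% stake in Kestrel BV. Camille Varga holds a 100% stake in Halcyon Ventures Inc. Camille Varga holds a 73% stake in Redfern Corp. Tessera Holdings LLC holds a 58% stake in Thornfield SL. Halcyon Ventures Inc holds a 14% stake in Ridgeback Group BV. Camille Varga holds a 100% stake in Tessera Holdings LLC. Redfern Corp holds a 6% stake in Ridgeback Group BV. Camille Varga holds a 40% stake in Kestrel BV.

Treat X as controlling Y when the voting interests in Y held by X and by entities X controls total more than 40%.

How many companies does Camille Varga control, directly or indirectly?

Camille holds 73% of Redfern, so Camille controls Redfern.
Camille holds 100% of Halcyon, so Camille controls Halcyon.
Camille holds 100% of Tessera, so Camille controls Tessera.
Redfern and Camille together hold 60% + 40% = 100% of Kestrel, so Camille controls Kestrel.
Camille and Tessera together hold 20% + 58% = 78% of Thornfield, so Camille controls Thornfield.
Redfern and Tessera and Halcyon together hold 6% + 80% + 14% = 100% of Ridgeback, so Camille controls Ridgeback.
Camille controls 6 companies.

6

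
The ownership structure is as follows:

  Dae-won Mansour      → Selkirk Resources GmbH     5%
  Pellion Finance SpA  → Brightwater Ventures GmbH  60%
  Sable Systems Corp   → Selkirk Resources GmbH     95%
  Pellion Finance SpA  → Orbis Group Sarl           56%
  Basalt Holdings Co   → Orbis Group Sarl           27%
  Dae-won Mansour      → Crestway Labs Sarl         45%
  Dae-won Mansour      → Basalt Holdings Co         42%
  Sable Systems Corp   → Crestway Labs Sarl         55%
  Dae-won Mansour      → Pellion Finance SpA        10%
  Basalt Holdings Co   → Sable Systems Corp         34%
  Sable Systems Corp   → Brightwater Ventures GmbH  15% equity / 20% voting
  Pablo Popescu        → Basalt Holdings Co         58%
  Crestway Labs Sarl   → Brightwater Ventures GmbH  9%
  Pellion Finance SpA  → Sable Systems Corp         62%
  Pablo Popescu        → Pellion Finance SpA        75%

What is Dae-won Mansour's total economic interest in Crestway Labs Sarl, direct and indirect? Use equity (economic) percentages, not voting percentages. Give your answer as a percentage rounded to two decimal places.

Dae-won reaches Crestway along 3 paths.
Via Basalt → Sable: 42% × 34% × 55% = 7.854%.
Via Pellion → Sable: 10% × 62% × 55% = 3.41%.
Direct stake: 45% = 45%.
Total: 7.854% + 3.41% + 45% = 56.264%.
Rounded: 56.26%.

56.26%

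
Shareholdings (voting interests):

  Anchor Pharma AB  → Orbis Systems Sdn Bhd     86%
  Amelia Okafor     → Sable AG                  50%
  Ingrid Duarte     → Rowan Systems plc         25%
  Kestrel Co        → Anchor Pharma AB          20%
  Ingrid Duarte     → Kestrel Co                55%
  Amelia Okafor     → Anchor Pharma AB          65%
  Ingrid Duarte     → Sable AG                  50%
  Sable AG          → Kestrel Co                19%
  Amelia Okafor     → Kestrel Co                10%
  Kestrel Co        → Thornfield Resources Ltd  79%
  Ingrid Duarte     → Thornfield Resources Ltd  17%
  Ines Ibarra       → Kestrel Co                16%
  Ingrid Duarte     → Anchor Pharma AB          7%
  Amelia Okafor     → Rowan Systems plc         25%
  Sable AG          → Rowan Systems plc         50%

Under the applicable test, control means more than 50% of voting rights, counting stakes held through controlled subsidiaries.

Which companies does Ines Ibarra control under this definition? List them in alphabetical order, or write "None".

None

Ines's largest direct stake is 16% in Kestrel, which does not meet the threshold.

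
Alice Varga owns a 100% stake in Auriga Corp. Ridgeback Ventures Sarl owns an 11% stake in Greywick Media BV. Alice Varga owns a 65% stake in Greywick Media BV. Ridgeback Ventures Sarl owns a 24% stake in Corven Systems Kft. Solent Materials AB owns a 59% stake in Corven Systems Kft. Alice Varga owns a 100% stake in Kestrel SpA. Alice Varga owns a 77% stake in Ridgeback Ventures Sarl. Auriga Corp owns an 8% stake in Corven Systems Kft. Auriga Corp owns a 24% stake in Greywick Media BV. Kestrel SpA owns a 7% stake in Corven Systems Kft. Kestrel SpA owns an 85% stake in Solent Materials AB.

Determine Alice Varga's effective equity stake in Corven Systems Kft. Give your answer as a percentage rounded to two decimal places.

Alice reaches Corven along 4 paths.
Via Kestrel → Solent: 100% × 85% × 59% = 50.15%.
Via Ridgeback: 77% × 24% = 18.48%.
Via Kestrel: 100% × 7% = 7%.
Via Auriga: 100% × 8% = 8%.
Total: 50.15% + 18.48% + 7% + 8% = 83.63%.

83.63%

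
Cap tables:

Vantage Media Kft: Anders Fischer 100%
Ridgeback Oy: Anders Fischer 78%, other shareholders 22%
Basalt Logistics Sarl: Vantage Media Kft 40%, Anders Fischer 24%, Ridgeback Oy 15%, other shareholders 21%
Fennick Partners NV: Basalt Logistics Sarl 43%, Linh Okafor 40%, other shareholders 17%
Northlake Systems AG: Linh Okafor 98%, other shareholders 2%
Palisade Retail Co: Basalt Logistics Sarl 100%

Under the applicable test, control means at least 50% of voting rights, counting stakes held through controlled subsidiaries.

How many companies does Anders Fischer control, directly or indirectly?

4

Anders holds 100% of Vantage, so Anders controls Vantage.
Anders holds 78% of Ridgeback, so Anders controls Ridgeback.
Vantage and Anders and Ridgeback together hold 40% + 24% + 15% = 79% of Basalt, so Anders controls Basalt.
Basalt holds 100% of Palisade, so Anders controls Palisade.
No other company's threshold is met.
Anders controls 4 companies.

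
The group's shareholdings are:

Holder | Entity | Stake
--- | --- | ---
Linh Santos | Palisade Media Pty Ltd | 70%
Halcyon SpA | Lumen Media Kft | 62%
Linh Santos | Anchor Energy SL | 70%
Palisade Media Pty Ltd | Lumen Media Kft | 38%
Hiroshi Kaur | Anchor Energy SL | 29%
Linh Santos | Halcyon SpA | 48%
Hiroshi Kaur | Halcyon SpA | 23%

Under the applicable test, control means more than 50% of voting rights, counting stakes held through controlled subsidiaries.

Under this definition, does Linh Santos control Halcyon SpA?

Linh holds 70% of Palisade, so Linh controls Palisade.
Linh holds 70% of Anchor, so Linh controls Anchor.
In Halcyon, Linh's side holds only 48%, not > 50%.
So Linh does not control Halcyon.

No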